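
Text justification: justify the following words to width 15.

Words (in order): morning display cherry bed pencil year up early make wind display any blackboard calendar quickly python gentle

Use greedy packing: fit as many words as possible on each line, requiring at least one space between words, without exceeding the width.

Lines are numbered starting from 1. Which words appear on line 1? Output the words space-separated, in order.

Answer: morning display

Derivation:
Line 1: ['morning', 'display'] (min_width=15, slack=0)
Line 2: ['cherry', 'bed'] (min_width=10, slack=5)
Line 3: ['pencil', 'year', 'up'] (min_width=14, slack=1)
Line 4: ['early', 'make', 'wind'] (min_width=15, slack=0)
Line 5: ['display', 'any'] (min_width=11, slack=4)
Line 6: ['blackboard'] (min_width=10, slack=5)
Line 7: ['calendar'] (min_width=8, slack=7)
Line 8: ['quickly', 'python'] (min_width=14, slack=1)
Line 9: ['gentle'] (min_width=6, slack=9)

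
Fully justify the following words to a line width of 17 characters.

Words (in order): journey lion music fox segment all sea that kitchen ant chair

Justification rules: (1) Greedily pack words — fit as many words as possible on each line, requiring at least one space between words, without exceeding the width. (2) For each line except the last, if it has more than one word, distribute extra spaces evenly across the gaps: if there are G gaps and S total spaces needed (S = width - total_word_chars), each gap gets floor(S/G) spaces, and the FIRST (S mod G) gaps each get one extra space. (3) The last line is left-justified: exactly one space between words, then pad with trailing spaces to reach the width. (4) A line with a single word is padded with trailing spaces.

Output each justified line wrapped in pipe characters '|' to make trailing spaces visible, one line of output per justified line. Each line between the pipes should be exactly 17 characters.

Answer: |journey      lion|
|music fox segment|
|all    sea   that|
|kitchen ant chair|

Derivation:
Line 1: ['journey', 'lion'] (min_width=12, slack=5)
Line 2: ['music', 'fox', 'segment'] (min_width=17, slack=0)
Line 3: ['all', 'sea', 'that'] (min_width=12, slack=5)
Line 4: ['kitchen', 'ant', 'chair'] (min_width=17, slack=0)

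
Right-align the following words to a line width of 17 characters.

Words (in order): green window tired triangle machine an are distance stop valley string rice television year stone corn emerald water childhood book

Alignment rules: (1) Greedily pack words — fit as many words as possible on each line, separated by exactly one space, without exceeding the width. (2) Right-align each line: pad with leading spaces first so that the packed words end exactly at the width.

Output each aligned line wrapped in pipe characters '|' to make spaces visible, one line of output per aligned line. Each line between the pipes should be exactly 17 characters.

Answer: |     green window|
|   tired triangle|
|   machine an are|
|    distance stop|
|    valley string|
|  rice television|
|  year stone corn|
|    emerald water|
|   childhood book|

Derivation:
Line 1: ['green', 'window'] (min_width=12, slack=5)
Line 2: ['tired', 'triangle'] (min_width=14, slack=3)
Line 3: ['machine', 'an', 'are'] (min_width=14, slack=3)
Line 4: ['distance', 'stop'] (min_width=13, slack=4)
Line 5: ['valley', 'string'] (min_width=13, slack=4)
Line 6: ['rice', 'television'] (min_width=15, slack=2)
Line 7: ['year', 'stone', 'corn'] (min_width=15, slack=2)
Line 8: ['emerald', 'water'] (min_width=13, slack=4)
Line 9: ['childhood', 'book'] (min_width=14, slack=3)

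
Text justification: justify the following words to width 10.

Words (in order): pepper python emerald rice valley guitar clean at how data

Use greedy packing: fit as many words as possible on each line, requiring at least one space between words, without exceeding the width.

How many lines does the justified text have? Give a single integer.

Line 1: ['pepper'] (min_width=6, slack=4)
Line 2: ['python'] (min_width=6, slack=4)
Line 3: ['emerald'] (min_width=7, slack=3)
Line 4: ['rice'] (min_width=4, slack=6)
Line 5: ['valley'] (min_width=6, slack=4)
Line 6: ['guitar'] (min_width=6, slack=4)
Line 7: ['clean', 'at'] (min_width=8, slack=2)
Line 8: ['how', 'data'] (min_width=8, slack=2)
Total lines: 8

Answer: 8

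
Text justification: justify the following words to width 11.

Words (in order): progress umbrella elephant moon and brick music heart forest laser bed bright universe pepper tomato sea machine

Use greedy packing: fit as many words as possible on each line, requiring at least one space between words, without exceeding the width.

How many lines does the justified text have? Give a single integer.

Line 1: ['progress'] (min_width=8, slack=3)
Line 2: ['umbrella'] (min_width=8, slack=3)
Line 3: ['elephant'] (min_width=8, slack=3)
Line 4: ['moon', 'and'] (min_width=8, slack=3)
Line 5: ['brick', 'music'] (min_width=11, slack=0)
Line 6: ['heart'] (min_width=5, slack=6)
Line 7: ['forest'] (min_width=6, slack=5)
Line 8: ['laser', 'bed'] (min_width=9, slack=2)
Line 9: ['bright'] (min_width=6, slack=5)
Line 10: ['universe'] (min_width=8, slack=3)
Line 11: ['pepper'] (min_width=6, slack=5)
Line 12: ['tomato', 'sea'] (min_width=10, slack=1)
Line 13: ['machine'] (min_width=7, slack=4)
Total lines: 13

Answer: 13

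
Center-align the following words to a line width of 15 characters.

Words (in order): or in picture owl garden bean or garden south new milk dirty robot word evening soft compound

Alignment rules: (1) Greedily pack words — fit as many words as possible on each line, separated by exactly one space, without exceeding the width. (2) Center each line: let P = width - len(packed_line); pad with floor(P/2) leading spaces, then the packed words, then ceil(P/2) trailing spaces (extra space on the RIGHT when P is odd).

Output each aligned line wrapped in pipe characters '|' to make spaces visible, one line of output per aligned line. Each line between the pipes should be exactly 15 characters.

Answer: | or in picture |
|owl garden bean|
|or garden south|
|new milk dirty |
|  robot word   |
| evening soft  |
|   compound    |

Derivation:
Line 1: ['or', 'in', 'picture'] (min_width=13, slack=2)
Line 2: ['owl', 'garden', 'bean'] (min_width=15, slack=0)
Line 3: ['or', 'garden', 'south'] (min_width=15, slack=0)
Line 4: ['new', 'milk', 'dirty'] (min_width=14, slack=1)
Line 5: ['robot', 'word'] (min_width=10, slack=5)
Line 6: ['evening', 'soft'] (min_width=12, slack=3)
Line 7: ['compound'] (min_width=8, slack=7)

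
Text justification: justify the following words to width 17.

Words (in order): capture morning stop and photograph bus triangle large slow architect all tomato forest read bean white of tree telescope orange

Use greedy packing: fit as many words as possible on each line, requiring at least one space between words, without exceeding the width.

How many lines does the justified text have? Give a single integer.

Answer: 9

Derivation:
Line 1: ['capture', 'morning'] (min_width=15, slack=2)
Line 2: ['stop', 'and'] (min_width=8, slack=9)
Line 3: ['photograph', 'bus'] (min_width=14, slack=3)
Line 4: ['triangle', 'large'] (min_width=14, slack=3)
Line 5: ['slow', 'architect'] (min_width=14, slack=3)
Line 6: ['all', 'tomato', 'forest'] (min_width=17, slack=0)
Line 7: ['read', 'bean', 'white'] (min_width=15, slack=2)
Line 8: ['of', 'tree', 'telescope'] (min_width=17, slack=0)
Line 9: ['orange'] (min_width=6, slack=11)
Total lines: 9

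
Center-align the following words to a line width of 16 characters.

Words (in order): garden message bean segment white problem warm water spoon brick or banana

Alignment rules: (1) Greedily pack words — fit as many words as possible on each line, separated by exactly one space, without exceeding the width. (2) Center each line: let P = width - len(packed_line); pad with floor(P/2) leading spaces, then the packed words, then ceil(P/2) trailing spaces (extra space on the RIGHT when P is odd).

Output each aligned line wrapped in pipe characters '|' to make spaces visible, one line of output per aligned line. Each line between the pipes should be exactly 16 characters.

Answer: | garden message |
|  bean segment  |
| white problem  |
|warm water spoon|
|brick or banana |

Derivation:
Line 1: ['garden', 'message'] (min_width=14, slack=2)
Line 2: ['bean', 'segment'] (min_width=12, slack=4)
Line 3: ['white', 'problem'] (min_width=13, slack=3)
Line 4: ['warm', 'water', 'spoon'] (min_width=16, slack=0)
Line 5: ['brick', 'or', 'banana'] (min_width=15, slack=1)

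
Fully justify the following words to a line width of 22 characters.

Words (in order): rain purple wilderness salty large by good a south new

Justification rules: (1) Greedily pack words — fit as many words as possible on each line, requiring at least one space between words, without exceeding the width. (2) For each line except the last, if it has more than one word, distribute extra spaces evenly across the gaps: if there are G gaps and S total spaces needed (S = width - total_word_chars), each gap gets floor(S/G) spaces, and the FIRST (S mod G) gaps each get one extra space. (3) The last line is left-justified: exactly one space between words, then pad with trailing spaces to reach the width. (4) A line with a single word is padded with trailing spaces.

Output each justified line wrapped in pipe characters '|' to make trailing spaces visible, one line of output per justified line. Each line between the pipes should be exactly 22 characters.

Line 1: ['rain', 'purple', 'wilderness'] (min_width=22, slack=0)
Line 2: ['salty', 'large', 'by', 'good', 'a'] (min_width=21, slack=1)
Line 3: ['south', 'new'] (min_width=9, slack=13)

Answer: |rain purple wilderness|
|salty  large by good a|
|south new             |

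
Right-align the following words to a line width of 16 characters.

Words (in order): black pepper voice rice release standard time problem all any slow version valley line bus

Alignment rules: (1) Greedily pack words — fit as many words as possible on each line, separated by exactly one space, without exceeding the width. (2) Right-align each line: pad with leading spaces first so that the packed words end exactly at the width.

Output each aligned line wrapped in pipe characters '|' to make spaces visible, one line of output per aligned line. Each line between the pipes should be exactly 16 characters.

Line 1: ['black', 'pepper'] (min_width=12, slack=4)
Line 2: ['voice', 'rice'] (min_width=10, slack=6)
Line 3: ['release', 'standard'] (min_width=16, slack=0)
Line 4: ['time', 'problem', 'all'] (min_width=16, slack=0)
Line 5: ['any', 'slow', 'version'] (min_width=16, slack=0)
Line 6: ['valley', 'line', 'bus'] (min_width=15, slack=1)

Answer: |    black pepper|
|      voice rice|
|release standard|
|time problem all|
|any slow version|
| valley line bus|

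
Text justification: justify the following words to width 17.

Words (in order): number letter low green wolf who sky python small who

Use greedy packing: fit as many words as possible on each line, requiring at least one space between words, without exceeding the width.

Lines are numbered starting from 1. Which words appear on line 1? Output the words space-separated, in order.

Answer: number letter low

Derivation:
Line 1: ['number', 'letter', 'low'] (min_width=17, slack=0)
Line 2: ['green', 'wolf', 'who'] (min_width=14, slack=3)
Line 3: ['sky', 'python', 'small'] (min_width=16, slack=1)
Line 4: ['who'] (min_width=3, slack=14)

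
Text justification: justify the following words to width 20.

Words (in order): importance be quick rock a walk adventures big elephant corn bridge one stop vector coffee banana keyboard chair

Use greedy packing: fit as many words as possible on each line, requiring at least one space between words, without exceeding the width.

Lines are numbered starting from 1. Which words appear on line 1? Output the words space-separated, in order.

Line 1: ['importance', 'be', 'quick'] (min_width=19, slack=1)
Line 2: ['rock', 'a', 'walk'] (min_width=11, slack=9)
Line 3: ['adventures', 'big'] (min_width=14, slack=6)
Line 4: ['elephant', 'corn', 'bridge'] (min_width=20, slack=0)
Line 5: ['one', 'stop', 'vector'] (min_width=15, slack=5)
Line 6: ['coffee', 'banana'] (min_width=13, slack=7)
Line 7: ['keyboard', 'chair'] (min_width=14, slack=6)

Answer: importance be quick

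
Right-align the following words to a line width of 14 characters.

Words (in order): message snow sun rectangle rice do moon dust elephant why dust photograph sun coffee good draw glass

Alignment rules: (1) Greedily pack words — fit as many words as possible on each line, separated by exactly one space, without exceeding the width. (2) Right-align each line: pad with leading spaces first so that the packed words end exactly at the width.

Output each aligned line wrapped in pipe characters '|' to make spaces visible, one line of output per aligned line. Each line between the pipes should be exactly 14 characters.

Answer: |  message snow|
| sun rectangle|
|  rice do moon|
| dust elephant|
|      why dust|
|photograph sun|
|   coffee good|
|    draw glass|

Derivation:
Line 1: ['message', 'snow'] (min_width=12, slack=2)
Line 2: ['sun', 'rectangle'] (min_width=13, slack=1)
Line 3: ['rice', 'do', 'moon'] (min_width=12, slack=2)
Line 4: ['dust', 'elephant'] (min_width=13, slack=1)
Line 5: ['why', 'dust'] (min_width=8, slack=6)
Line 6: ['photograph', 'sun'] (min_width=14, slack=0)
Line 7: ['coffee', 'good'] (min_width=11, slack=3)
Line 8: ['draw', 'glass'] (min_width=10, slack=4)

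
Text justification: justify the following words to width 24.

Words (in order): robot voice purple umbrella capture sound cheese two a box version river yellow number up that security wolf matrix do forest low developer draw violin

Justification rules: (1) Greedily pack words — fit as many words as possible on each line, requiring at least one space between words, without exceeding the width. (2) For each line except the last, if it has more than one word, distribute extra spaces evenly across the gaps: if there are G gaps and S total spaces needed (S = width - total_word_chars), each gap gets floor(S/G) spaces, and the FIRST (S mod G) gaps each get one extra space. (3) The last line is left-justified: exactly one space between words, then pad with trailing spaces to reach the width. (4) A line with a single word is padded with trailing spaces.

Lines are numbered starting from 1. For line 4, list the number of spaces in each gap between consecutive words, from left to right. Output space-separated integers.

Line 1: ['robot', 'voice', 'purple'] (min_width=18, slack=6)
Line 2: ['umbrella', 'capture', 'sound'] (min_width=22, slack=2)
Line 3: ['cheese', 'two', 'a', 'box', 'version'] (min_width=24, slack=0)
Line 4: ['river', 'yellow', 'number', 'up'] (min_width=22, slack=2)
Line 5: ['that', 'security', 'wolf'] (min_width=18, slack=6)
Line 6: ['matrix', 'do', 'forest', 'low'] (min_width=20, slack=4)
Line 7: ['developer', 'draw', 'violin'] (min_width=21, slack=3)

Answer: 2 2 1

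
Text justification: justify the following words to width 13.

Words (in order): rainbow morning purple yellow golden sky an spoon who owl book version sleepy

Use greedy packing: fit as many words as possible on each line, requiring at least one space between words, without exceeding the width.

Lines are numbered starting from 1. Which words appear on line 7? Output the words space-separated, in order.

Line 1: ['rainbow'] (min_width=7, slack=6)
Line 2: ['morning'] (min_width=7, slack=6)
Line 3: ['purple', 'yellow'] (min_width=13, slack=0)
Line 4: ['golden', 'sky', 'an'] (min_width=13, slack=0)
Line 5: ['spoon', 'who', 'owl'] (min_width=13, slack=0)
Line 6: ['book', 'version'] (min_width=12, slack=1)
Line 7: ['sleepy'] (min_width=6, slack=7)

Answer: sleepy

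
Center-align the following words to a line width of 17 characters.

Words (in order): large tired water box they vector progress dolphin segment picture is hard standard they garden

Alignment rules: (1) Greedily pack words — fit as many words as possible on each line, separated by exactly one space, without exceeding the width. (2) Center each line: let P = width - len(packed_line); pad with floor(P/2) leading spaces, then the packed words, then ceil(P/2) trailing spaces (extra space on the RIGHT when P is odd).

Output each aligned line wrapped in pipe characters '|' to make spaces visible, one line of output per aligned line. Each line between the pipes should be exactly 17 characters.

Line 1: ['large', 'tired', 'water'] (min_width=17, slack=0)
Line 2: ['box', 'they', 'vector'] (min_width=15, slack=2)
Line 3: ['progress', 'dolphin'] (min_width=16, slack=1)
Line 4: ['segment', 'picture'] (min_width=15, slack=2)
Line 5: ['is', 'hard', 'standard'] (min_width=16, slack=1)
Line 6: ['they', 'garden'] (min_width=11, slack=6)

Answer: |large tired water|
| box they vector |
|progress dolphin |
| segment picture |
|is hard standard |
|   they garden   |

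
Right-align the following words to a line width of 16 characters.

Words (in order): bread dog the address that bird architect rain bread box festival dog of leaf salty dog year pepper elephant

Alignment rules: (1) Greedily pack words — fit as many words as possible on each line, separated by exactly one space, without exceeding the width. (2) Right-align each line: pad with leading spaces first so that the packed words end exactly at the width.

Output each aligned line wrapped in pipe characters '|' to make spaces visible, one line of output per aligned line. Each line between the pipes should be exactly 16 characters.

Line 1: ['bread', 'dog', 'the'] (min_width=13, slack=3)
Line 2: ['address', 'that'] (min_width=12, slack=4)
Line 3: ['bird', 'architect'] (min_width=14, slack=2)
Line 4: ['rain', 'bread', 'box'] (min_width=14, slack=2)
Line 5: ['festival', 'dog', 'of'] (min_width=15, slack=1)
Line 6: ['leaf', 'salty', 'dog'] (min_width=14, slack=2)
Line 7: ['year', 'pepper'] (min_width=11, slack=5)
Line 8: ['elephant'] (min_width=8, slack=8)

Answer: |   bread dog the|
|    address that|
|  bird architect|
|  rain bread box|
| festival dog of|
|  leaf salty dog|
|     year pepper|
|        elephant|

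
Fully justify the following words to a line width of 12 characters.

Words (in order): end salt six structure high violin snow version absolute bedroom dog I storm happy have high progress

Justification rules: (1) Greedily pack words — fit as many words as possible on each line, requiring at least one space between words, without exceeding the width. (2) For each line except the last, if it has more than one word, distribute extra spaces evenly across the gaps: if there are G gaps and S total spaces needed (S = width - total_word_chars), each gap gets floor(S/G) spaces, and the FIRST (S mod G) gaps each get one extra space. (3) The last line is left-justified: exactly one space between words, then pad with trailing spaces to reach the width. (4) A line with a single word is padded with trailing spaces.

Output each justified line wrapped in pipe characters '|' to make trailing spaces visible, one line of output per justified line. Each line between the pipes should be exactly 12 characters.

Line 1: ['end', 'salt', 'six'] (min_width=12, slack=0)
Line 2: ['structure'] (min_width=9, slack=3)
Line 3: ['high', 'violin'] (min_width=11, slack=1)
Line 4: ['snow', 'version'] (min_width=12, slack=0)
Line 5: ['absolute'] (min_width=8, slack=4)
Line 6: ['bedroom', 'dog'] (min_width=11, slack=1)
Line 7: ['I', 'storm'] (min_width=7, slack=5)
Line 8: ['happy', 'have'] (min_width=10, slack=2)
Line 9: ['high'] (min_width=4, slack=8)
Line 10: ['progress'] (min_width=8, slack=4)

Answer: |end salt six|
|structure   |
|high  violin|
|snow version|
|absolute    |
|bedroom  dog|
|I      storm|
|happy   have|
|high        |
|progress    |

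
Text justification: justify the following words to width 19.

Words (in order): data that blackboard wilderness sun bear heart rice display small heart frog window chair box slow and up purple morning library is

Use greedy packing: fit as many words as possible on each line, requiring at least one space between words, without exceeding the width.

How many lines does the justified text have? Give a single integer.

Line 1: ['data', 'that'] (min_width=9, slack=10)
Line 2: ['blackboard'] (min_width=10, slack=9)
Line 3: ['wilderness', 'sun', 'bear'] (min_width=19, slack=0)
Line 4: ['heart', 'rice', 'display'] (min_width=18, slack=1)
Line 5: ['small', 'heart', 'frog'] (min_width=16, slack=3)
Line 6: ['window', 'chair', 'box'] (min_width=16, slack=3)
Line 7: ['slow', 'and', 'up', 'purple'] (min_width=18, slack=1)
Line 8: ['morning', 'library', 'is'] (min_width=18, slack=1)
Total lines: 8

Answer: 8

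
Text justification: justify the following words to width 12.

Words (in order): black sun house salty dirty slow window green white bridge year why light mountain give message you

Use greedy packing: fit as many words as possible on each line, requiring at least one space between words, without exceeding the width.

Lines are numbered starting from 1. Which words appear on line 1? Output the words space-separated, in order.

Answer: black sun

Derivation:
Line 1: ['black', 'sun'] (min_width=9, slack=3)
Line 2: ['house', 'salty'] (min_width=11, slack=1)
Line 3: ['dirty', 'slow'] (min_width=10, slack=2)
Line 4: ['window', 'green'] (min_width=12, slack=0)
Line 5: ['white', 'bridge'] (min_width=12, slack=0)
Line 6: ['year', 'why'] (min_width=8, slack=4)
Line 7: ['light'] (min_width=5, slack=7)
Line 8: ['mountain'] (min_width=8, slack=4)
Line 9: ['give', 'message'] (min_width=12, slack=0)
Line 10: ['you'] (min_width=3, slack=9)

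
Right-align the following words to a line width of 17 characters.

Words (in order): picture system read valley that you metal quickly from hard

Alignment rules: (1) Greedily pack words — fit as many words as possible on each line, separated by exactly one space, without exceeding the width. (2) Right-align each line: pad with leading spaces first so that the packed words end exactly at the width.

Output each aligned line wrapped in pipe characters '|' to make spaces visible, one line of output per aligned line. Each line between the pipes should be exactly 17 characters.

Line 1: ['picture', 'system'] (min_width=14, slack=3)
Line 2: ['read', 'valley', 'that'] (min_width=16, slack=1)
Line 3: ['you', 'metal', 'quickly'] (min_width=17, slack=0)
Line 4: ['from', 'hard'] (min_width=9, slack=8)

Answer: |   picture system|
| read valley that|
|you metal quickly|
|        from hard|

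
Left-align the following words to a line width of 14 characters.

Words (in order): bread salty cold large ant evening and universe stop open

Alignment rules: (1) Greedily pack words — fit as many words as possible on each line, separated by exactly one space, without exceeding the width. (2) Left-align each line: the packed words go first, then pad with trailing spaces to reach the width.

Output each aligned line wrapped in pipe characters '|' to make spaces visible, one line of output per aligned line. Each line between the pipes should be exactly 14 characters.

Line 1: ['bread', 'salty'] (min_width=11, slack=3)
Line 2: ['cold', 'large', 'ant'] (min_width=14, slack=0)
Line 3: ['evening', 'and'] (min_width=11, slack=3)
Line 4: ['universe', 'stop'] (min_width=13, slack=1)
Line 5: ['open'] (min_width=4, slack=10)

Answer: |bread salty   |
|cold large ant|
|evening and   |
|universe stop |
|open          |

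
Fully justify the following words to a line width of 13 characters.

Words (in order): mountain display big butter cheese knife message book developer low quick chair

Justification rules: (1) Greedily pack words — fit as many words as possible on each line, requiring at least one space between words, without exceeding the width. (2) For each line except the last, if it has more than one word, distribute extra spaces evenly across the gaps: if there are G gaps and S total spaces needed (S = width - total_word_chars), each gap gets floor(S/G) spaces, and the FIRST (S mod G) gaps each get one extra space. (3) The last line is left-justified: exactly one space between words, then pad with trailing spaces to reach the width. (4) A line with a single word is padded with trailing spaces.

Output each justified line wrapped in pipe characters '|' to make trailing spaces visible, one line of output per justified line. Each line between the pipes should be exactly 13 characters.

Line 1: ['mountain'] (min_width=8, slack=5)
Line 2: ['display', 'big'] (min_width=11, slack=2)
Line 3: ['butter', 'cheese'] (min_width=13, slack=0)
Line 4: ['knife', 'message'] (min_width=13, slack=0)
Line 5: ['book'] (min_width=4, slack=9)
Line 6: ['developer', 'low'] (min_width=13, slack=0)
Line 7: ['quick', 'chair'] (min_width=11, slack=2)

Answer: |mountain     |
|display   big|
|butter cheese|
|knife message|
|book         |
|developer low|
|quick chair  |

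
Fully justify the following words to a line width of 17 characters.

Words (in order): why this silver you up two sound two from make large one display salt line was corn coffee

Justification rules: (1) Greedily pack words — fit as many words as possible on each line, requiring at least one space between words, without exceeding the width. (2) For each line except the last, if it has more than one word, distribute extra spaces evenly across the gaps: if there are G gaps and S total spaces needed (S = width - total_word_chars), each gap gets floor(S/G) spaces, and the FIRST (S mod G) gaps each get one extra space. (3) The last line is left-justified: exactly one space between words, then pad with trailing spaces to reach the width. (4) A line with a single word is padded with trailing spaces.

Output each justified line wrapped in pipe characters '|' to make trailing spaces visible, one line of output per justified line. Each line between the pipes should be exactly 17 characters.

Answer: |why  this  silver|
|you  up two sound|
|two   from   make|
|large one display|
|salt   line   was|
|corn coffee      |

Derivation:
Line 1: ['why', 'this', 'silver'] (min_width=15, slack=2)
Line 2: ['you', 'up', 'two', 'sound'] (min_width=16, slack=1)
Line 3: ['two', 'from', 'make'] (min_width=13, slack=4)
Line 4: ['large', 'one', 'display'] (min_width=17, slack=0)
Line 5: ['salt', 'line', 'was'] (min_width=13, slack=4)
Line 6: ['corn', 'coffee'] (min_width=11, slack=6)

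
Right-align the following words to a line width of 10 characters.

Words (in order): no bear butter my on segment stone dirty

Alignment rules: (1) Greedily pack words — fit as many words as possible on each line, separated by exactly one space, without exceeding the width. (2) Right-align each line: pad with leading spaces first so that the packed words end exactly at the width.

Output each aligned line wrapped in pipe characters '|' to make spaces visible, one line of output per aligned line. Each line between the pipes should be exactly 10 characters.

Line 1: ['no', 'bear'] (min_width=7, slack=3)
Line 2: ['butter', 'my'] (min_width=9, slack=1)
Line 3: ['on', 'segment'] (min_width=10, slack=0)
Line 4: ['stone'] (min_width=5, slack=5)
Line 5: ['dirty'] (min_width=5, slack=5)

Answer: |   no bear|
| butter my|
|on segment|
|     stone|
|     dirty|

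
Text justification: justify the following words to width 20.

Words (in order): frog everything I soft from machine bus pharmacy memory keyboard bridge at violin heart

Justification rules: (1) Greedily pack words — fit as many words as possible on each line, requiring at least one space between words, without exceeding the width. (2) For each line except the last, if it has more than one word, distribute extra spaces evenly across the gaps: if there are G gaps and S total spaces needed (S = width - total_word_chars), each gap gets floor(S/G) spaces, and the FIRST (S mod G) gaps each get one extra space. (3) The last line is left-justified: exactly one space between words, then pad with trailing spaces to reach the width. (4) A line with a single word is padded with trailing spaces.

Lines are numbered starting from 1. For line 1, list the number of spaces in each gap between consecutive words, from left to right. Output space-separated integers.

Answer: 3 2

Derivation:
Line 1: ['frog', 'everything', 'I'] (min_width=17, slack=3)
Line 2: ['soft', 'from', 'machine'] (min_width=17, slack=3)
Line 3: ['bus', 'pharmacy', 'memory'] (min_width=19, slack=1)
Line 4: ['keyboard', 'bridge', 'at'] (min_width=18, slack=2)
Line 5: ['violin', 'heart'] (min_width=12, slack=8)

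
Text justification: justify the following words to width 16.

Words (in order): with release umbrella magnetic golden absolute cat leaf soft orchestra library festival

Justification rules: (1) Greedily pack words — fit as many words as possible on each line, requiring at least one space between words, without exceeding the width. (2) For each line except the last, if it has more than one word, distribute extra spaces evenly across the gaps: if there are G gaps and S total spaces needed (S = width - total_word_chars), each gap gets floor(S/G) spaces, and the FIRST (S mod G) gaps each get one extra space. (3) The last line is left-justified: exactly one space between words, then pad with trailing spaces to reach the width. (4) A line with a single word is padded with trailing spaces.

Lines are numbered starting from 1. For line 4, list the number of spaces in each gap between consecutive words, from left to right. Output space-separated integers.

Line 1: ['with', 'release'] (min_width=12, slack=4)
Line 2: ['umbrella'] (min_width=8, slack=8)
Line 3: ['magnetic', 'golden'] (min_width=15, slack=1)
Line 4: ['absolute', 'cat'] (min_width=12, slack=4)
Line 5: ['leaf', 'soft'] (min_width=9, slack=7)
Line 6: ['orchestra'] (min_width=9, slack=7)
Line 7: ['library', 'festival'] (min_width=16, slack=0)

Answer: 5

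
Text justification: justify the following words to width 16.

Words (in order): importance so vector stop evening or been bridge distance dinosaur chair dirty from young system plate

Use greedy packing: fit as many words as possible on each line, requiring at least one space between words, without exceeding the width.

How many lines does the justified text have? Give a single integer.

Answer: 7

Derivation:
Line 1: ['importance', 'so'] (min_width=13, slack=3)
Line 2: ['vector', 'stop'] (min_width=11, slack=5)
Line 3: ['evening', 'or', 'been'] (min_width=15, slack=1)
Line 4: ['bridge', 'distance'] (min_width=15, slack=1)
Line 5: ['dinosaur', 'chair'] (min_width=14, slack=2)
Line 6: ['dirty', 'from', 'young'] (min_width=16, slack=0)
Line 7: ['system', 'plate'] (min_width=12, slack=4)
Total lines: 7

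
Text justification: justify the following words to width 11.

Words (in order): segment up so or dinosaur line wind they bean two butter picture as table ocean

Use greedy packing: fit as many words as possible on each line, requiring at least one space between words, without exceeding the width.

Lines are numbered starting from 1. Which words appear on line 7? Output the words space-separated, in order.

Line 1: ['segment', 'up'] (min_width=10, slack=1)
Line 2: ['so', 'or'] (min_width=5, slack=6)
Line 3: ['dinosaur'] (min_width=8, slack=3)
Line 4: ['line', 'wind'] (min_width=9, slack=2)
Line 5: ['they', 'bean'] (min_width=9, slack=2)
Line 6: ['two', 'butter'] (min_width=10, slack=1)
Line 7: ['picture', 'as'] (min_width=10, slack=1)
Line 8: ['table', 'ocean'] (min_width=11, slack=0)

Answer: picture as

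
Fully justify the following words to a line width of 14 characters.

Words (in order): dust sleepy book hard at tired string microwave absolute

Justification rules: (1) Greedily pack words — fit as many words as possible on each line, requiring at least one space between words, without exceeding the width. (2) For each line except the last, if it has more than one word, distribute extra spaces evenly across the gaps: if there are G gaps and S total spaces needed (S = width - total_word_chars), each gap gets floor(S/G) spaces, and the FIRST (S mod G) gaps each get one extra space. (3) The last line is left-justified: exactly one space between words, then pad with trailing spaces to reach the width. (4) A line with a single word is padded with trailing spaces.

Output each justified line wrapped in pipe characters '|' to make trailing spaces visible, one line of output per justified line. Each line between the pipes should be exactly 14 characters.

Answer: |dust    sleepy|
|book  hard  at|
|tired   string|
|microwave     |
|absolute      |

Derivation:
Line 1: ['dust', 'sleepy'] (min_width=11, slack=3)
Line 2: ['book', 'hard', 'at'] (min_width=12, slack=2)
Line 3: ['tired', 'string'] (min_width=12, slack=2)
Line 4: ['microwave'] (min_width=9, slack=5)
Line 5: ['absolute'] (min_width=8, slack=6)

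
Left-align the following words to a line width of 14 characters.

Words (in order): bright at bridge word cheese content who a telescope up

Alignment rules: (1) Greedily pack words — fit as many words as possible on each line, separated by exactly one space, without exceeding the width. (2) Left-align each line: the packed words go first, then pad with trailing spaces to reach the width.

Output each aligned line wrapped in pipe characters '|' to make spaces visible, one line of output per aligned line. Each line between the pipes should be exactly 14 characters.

Line 1: ['bright', 'at'] (min_width=9, slack=5)
Line 2: ['bridge', 'word'] (min_width=11, slack=3)
Line 3: ['cheese', 'content'] (min_width=14, slack=0)
Line 4: ['who', 'a'] (min_width=5, slack=9)
Line 5: ['telescope', 'up'] (min_width=12, slack=2)

Answer: |bright at     |
|bridge word   |
|cheese content|
|who a         |
|telescope up  |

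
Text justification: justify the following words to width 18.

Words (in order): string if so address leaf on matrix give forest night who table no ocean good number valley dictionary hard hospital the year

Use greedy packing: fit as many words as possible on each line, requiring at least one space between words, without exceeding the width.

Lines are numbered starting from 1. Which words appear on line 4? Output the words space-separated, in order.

Answer: night who table no

Derivation:
Line 1: ['string', 'if', 'so'] (min_width=12, slack=6)
Line 2: ['address', 'leaf', 'on'] (min_width=15, slack=3)
Line 3: ['matrix', 'give', 'forest'] (min_width=18, slack=0)
Line 4: ['night', 'who', 'table', 'no'] (min_width=18, slack=0)
Line 5: ['ocean', 'good', 'number'] (min_width=17, slack=1)
Line 6: ['valley', 'dictionary'] (min_width=17, slack=1)
Line 7: ['hard', 'hospital', 'the'] (min_width=17, slack=1)
Line 8: ['year'] (min_width=4, slack=14)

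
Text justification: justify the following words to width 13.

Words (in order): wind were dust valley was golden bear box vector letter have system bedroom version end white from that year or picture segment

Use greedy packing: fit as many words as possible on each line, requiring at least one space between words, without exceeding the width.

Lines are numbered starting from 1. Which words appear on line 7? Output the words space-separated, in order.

Line 1: ['wind', 'were'] (min_width=9, slack=4)
Line 2: ['dust', 'valley'] (min_width=11, slack=2)
Line 3: ['was', 'golden'] (min_width=10, slack=3)
Line 4: ['bear', 'box'] (min_width=8, slack=5)
Line 5: ['vector', 'letter'] (min_width=13, slack=0)
Line 6: ['have', 'system'] (min_width=11, slack=2)
Line 7: ['bedroom'] (min_width=7, slack=6)
Line 8: ['version', 'end'] (min_width=11, slack=2)
Line 9: ['white', 'from'] (min_width=10, slack=3)
Line 10: ['that', 'year', 'or'] (min_width=12, slack=1)
Line 11: ['picture'] (min_width=7, slack=6)
Line 12: ['segment'] (min_width=7, slack=6)

Answer: bedroom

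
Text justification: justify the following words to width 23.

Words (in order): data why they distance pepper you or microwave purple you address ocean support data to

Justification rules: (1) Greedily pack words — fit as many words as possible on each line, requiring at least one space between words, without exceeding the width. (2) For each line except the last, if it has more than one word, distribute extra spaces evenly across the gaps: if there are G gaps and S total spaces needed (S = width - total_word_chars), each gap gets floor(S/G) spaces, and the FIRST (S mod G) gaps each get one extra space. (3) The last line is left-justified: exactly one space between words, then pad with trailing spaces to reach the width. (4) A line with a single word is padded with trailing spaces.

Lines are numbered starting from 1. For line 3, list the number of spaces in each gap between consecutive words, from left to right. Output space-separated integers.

Line 1: ['data', 'why', 'they', 'distance'] (min_width=22, slack=1)
Line 2: ['pepper', 'you', 'or', 'microwave'] (min_width=23, slack=0)
Line 3: ['purple', 'you', 'address'] (min_width=18, slack=5)
Line 4: ['ocean', 'support', 'data', 'to'] (min_width=21, slack=2)

Answer: 4 3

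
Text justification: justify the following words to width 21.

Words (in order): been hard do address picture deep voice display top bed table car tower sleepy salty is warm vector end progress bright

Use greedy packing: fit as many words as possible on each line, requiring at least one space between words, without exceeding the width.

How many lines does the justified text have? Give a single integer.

Answer: 6

Derivation:
Line 1: ['been', 'hard', 'do', 'address'] (min_width=20, slack=1)
Line 2: ['picture', 'deep', 'voice'] (min_width=18, slack=3)
Line 3: ['display', 'top', 'bed', 'table'] (min_width=21, slack=0)
Line 4: ['car', 'tower', 'sleepy'] (min_width=16, slack=5)
Line 5: ['salty', 'is', 'warm', 'vector'] (min_width=20, slack=1)
Line 6: ['end', 'progress', 'bright'] (min_width=19, slack=2)
Total lines: 6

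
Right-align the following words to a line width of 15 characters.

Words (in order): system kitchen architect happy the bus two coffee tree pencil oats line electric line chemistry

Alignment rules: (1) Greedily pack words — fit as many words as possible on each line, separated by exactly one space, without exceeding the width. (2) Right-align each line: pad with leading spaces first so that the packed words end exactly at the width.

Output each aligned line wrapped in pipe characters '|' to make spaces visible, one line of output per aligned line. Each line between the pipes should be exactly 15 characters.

Answer: | system kitchen|
|architect happy|
|    the bus two|
|    coffee tree|
|    pencil oats|
|  line electric|
| line chemistry|

Derivation:
Line 1: ['system', 'kitchen'] (min_width=14, slack=1)
Line 2: ['architect', 'happy'] (min_width=15, slack=0)
Line 3: ['the', 'bus', 'two'] (min_width=11, slack=4)
Line 4: ['coffee', 'tree'] (min_width=11, slack=4)
Line 5: ['pencil', 'oats'] (min_width=11, slack=4)
Line 6: ['line', 'electric'] (min_width=13, slack=2)
Line 7: ['line', 'chemistry'] (min_width=14, slack=1)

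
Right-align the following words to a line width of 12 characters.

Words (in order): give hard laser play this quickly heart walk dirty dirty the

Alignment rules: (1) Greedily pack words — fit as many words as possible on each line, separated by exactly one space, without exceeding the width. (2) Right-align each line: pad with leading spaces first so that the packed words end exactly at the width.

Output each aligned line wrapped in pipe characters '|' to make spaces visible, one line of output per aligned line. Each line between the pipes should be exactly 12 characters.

Line 1: ['give', 'hard'] (min_width=9, slack=3)
Line 2: ['laser', 'play'] (min_width=10, slack=2)
Line 3: ['this', 'quickly'] (min_width=12, slack=0)
Line 4: ['heart', 'walk'] (min_width=10, slack=2)
Line 5: ['dirty', 'dirty'] (min_width=11, slack=1)
Line 6: ['the'] (min_width=3, slack=9)

Answer: |   give hard|
|  laser play|
|this quickly|
|  heart walk|
| dirty dirty|
|         the|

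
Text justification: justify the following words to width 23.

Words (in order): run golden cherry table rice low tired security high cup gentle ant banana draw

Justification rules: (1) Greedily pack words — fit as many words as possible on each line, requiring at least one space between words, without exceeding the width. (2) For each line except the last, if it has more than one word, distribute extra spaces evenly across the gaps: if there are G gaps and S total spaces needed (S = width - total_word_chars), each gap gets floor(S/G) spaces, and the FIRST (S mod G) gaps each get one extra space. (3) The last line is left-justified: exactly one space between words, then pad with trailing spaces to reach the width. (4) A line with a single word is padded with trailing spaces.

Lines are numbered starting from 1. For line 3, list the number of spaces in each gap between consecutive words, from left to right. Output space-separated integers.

Answer: 3 2 2

Derivation:
Line 1: ['run', 'golden', 'cherry', 'table'] (min_width=23, slack=0)
Line 2: ['rice', 'low', 'tired', 'security'] (min_width=23, slack=0)
Line 3: ['high', 'cup', 'gentle', 'ant'] (min_width=19, slack=4)
Line 4: ['banana', 'draw'] (min_width=11, slack=12)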